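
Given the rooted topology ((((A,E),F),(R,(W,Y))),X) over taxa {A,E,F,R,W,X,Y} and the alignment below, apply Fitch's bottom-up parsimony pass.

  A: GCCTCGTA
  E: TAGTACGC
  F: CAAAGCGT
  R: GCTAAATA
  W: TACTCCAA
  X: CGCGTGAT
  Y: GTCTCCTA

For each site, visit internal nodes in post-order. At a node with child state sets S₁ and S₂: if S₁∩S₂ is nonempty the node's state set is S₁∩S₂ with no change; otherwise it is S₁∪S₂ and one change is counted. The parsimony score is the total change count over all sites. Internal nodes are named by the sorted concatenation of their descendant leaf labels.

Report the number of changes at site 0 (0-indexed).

4

site 0, node AE: A={G} ∪ E={T} → {G,T} (+1)
site 0, node AEF: AE={G,T} ∪ F={C} → {C,G,T} (+1)
site 0, node WY: W={T} ∪ Y={G} → {G,T} (+1)
site 0, node RWY: R={G} ∩ WY={G,T} → {G} (+0)
site 0, node AEFRWY: AEF={C,G,T} ∩ RWY={G} → {G} (+0)
site 0, node AEFRWXY: AEFRWY={G} ∪ X={C} → {C,G} (+1)
site 1, node AE: A={C} ∪ E={A} → {A,C} (+1)
site 1, node AEF: AE={A,C} ∩ F={A} → {A} (+0)
site 1, node WY: W={A} ∪ Y={T} → {A,T} (+1)
site 1, node RWY: R={C} ∪ WY={A,T} → {A,C,T} (+1)
site 1, node AEFRWY: AEF={A} ∩ RWY={A,C,T} → {A} (+0)
site 1, node AEFRWXY: AEFRWY={A} ∪ X={G} → {A,G} (+1)
site 2, node AE: A={C} ∪ E={G} → {C,G} (+1)
site 2, node AEF: AE={C,G} ∪ F={A} → {A,C,G} (+1)
site 2, node WY: W={C} ∩ Y={C} → {C} (+0)
site 2, node RWY: R={T} ∪ WY={C} → {C,T} (+1)
site 2, node AEFRWY: AEF={A,C,G} ∩ RWY={C,T} → {C} (+0)
site 2, node AEFRWXY: AEFRWY={C} ∩ X={C} → {C} (+0)
site 3, node AE: A={T} ∩ E={T} → {T} (+0)
site 3, node AEF: AE={T} ∪ F={A} → {A,T} (+1)
site 3, node WY: W={T} ∩ Y={T} → {T} (+0)
site 3, node RWY: R={A} ∪ WY={T} → {A,T} (+1)
site 3, node AEFRWY: AEF={A,T} ∩ RWY={A,T} → {A,T} (+0)
site 3, node AEFRWXY: AEFRWY={A,T} ∪ X={G} → {A,G,T} (+1)
site 4, node AE: A={C} ∪ E={A} → {A,C} (+1)
site 4, node AEF: AE={A,C} ∪ F={G} → {A,C,G} (+1)
site 4, node WY: W={C} ∩ Y={C} → {C} (+0)
site 4, node RWY: R={A} ∪ WY={C} → {A,C} (+1)
site 4, node AEFRWY: AEF={A,C,G} ∩ RWY={A,C} → {A,C} (+0)
site 4, node AEFRWXY: AEFRWY={A,C} ∪ X={T} → {A,C,T} (+1)
site 5, node AE: A={G} ∪ E={C} → {C,G} (+1)
site 5, node AEF: AE={C,G} ∩ F={C} → {C} (+0)
site 5, node WY: W={C} ∩ Y={C} → {C} (+0)
site 5, node RWY: R={A} ∪ WY={C} → {A,C} (+1)
site 5, node AEFRWY: AEF={C} ∩ RWY={A,C} → {C} (+0)
site 5, node AEFRWXY: AEFRWY={C} ∪ X={G} → {C,G} (+1)
site 6, node AE: A={T} ∪ E={G} → {G,T} (+1)
site 6, node AEF: AE={G,T} ∩ F={G} → {G} (+0)
site 6, node WY: W={A} ∪ Y={T} → {A,T} (+1)
site 6, node RWY: R={T} ∩ WY={A,T} → {T} (+0)
site 6, node AEFRWY: AEF={G} ∪ RWY={T} → {G,T} (+1)
site 6, node AEFRWXY: AEFRWY={G,T} ∪ X={A} → {A,G,T} (+1)
site 7, node AE: A={A} ∪ E={C} → {A,C} (+1)
site 7, node AEF: AE={A,C} ∪ F={T} → {A,C,T} (+1)
site 7, node WY: W={A} ∩ Y={A} → {A} (+0)
site 7, node RWY: R={A} ∩ WY={A} → {A} (+0)
site 7, node AEFRWY: AEF={A,C,T} ∩ RWY={A} → {A} (+0)
site 7, node AEFRWXY: AEFRWY={A} ∪ X={T} → {A,T} (+1)
per-site changes: [4, 4, 3, 3, 4, 3, 4, 3]; total = 28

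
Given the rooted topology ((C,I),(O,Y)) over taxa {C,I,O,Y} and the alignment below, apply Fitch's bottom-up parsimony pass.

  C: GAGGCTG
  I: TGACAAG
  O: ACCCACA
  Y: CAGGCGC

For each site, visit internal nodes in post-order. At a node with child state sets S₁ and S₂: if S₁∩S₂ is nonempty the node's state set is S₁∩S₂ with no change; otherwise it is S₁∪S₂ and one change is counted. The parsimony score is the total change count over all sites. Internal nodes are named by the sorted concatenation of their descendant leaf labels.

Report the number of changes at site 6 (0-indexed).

[col 0] CI: children C:{G}, I:{T} ∪→ {G,T}; cost 1
[col 0] OY: children O:{A}, Y:{C} ∪→ {A,C}; cost 1
[col 0] CIOY: children CI:{G,T}, OY:{A,C} ∪→ {A,C,G,T}; cost 1
[col 1] CI: children C:{A}, I:{G} ∪→ {A,G}; cost 1
[col 1] OY: children O:{C}, Y:{A} ∪→ {A,C}; cost 1
[col 1] CIOY: children CI:{A,G}, OY:{A,C} ∩→ {A}; cost 0
[col 2] CI: children C:{G}, I:{A} ∪→ {A,G}; cost 1
[col 2] OY: children O:{C}, Y:{G} ∪→ {C,G}; cost 1
[col 2] CIOY: children CI:{A,G}, OY:{C,G} ∩→ {G}; cost 0
[col 3] CI: children C:{G}, I:{C} ∪→ {C,G}; cost 1
[col 3] OY: children O:{C}, Y:{G} ∪→ {C,G}; cost 1
[col 3] CIOY: children CI:{C,G}, OY:{C,G} ∩→ {C,G}; cost 0
[col 4] CI: children C:{C}, I:{A} ∪→ {A,C}; cost 1
[col 4] OY: children O:{A}, Y:{C} ∪→ {A,C}; cost 1
[col 4] CIOY: children CI:{A,C}, OY:{A,C} ∩→ {A,C}; cost 0
[col 5] CI: children C:{T}, I:{A} ∪→ {A,T}; cost 1
[col 5] OY: children O:{C}, Y:{G} ∪→ {C,G}; cost 1
[col 5] CIOY: children CI:{A,T}, OY:{C,G} ∪→ {A,C,G,T}; cost 1
[col 6] CI: children C:{G}, I:{G} ∩→ {G}; cost 0
[col 6] OY: children O:{A}, Y:{C} ∪→ {A,C}; cost 1
[col 6] CIOY: children CI:{G}, OY:{A,C} ∪→ {A,C,G}; cost 1
per-site changes: [3, 2, 2, 2, 2, 3, 2]; total = 16

2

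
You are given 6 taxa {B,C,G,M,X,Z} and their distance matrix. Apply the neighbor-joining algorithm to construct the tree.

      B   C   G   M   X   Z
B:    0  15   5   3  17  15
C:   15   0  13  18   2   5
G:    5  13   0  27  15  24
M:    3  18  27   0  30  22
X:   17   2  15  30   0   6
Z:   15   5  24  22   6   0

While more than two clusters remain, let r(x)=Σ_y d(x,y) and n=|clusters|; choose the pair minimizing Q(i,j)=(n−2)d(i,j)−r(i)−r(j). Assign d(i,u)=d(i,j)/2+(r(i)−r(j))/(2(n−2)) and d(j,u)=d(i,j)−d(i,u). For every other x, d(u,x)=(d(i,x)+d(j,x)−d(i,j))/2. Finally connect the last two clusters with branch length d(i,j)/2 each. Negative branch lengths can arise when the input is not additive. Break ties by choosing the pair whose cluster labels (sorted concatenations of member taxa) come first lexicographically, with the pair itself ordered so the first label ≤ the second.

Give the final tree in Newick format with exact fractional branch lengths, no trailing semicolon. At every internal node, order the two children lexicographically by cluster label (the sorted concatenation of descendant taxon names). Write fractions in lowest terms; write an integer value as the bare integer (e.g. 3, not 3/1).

(((((B:-33/8,M:57/8):91/12,G:83/12):31/4,C:-1):3/2,X:7/4):17/8,Z:17/8)

1. join B+M (d=3, Q=-143) ⇒ BM; edges |B|=-33/8, |M|=57/8
  updated: d(BM,C)=15, d(BM,G)=29/2, d(BM,X)=22, d(BM,Z)=17
2. join BM+G (d=29/2, Q=-183/2) ⇒ BGM; edges |BM|=91/12, |G|=83/12
  updated: d(BGM,C)=27/4, d(BGM,X)=45/4, d(BGM,Z)=53/4
3. join BGM+C (d=27/4, Q=-63/2) ⇒ BCGM; edges |BGM|=31/4, |C|=-1
  updated: d(BCGM,X)=13/4, d(BCGM,Z)=23/4
4. join BCGM+X (d=13/4, Q=-15) ⇒ BCGMX; edges |BCGM|=3/2, |X|=7/4
  updated: d(BCGMX,Z)=17/4
5. join BCGMX+Z (d=17/4) ⇒ BCGMXZ; edges |BCGMX|=17/8, |Z|=17/8
final tree: (((((B:-33/8,M:57/8):91/12,G:83/12):31/4,C:-1):3/2,X:7/4):17/8,Z:17/8)
total length: 127/4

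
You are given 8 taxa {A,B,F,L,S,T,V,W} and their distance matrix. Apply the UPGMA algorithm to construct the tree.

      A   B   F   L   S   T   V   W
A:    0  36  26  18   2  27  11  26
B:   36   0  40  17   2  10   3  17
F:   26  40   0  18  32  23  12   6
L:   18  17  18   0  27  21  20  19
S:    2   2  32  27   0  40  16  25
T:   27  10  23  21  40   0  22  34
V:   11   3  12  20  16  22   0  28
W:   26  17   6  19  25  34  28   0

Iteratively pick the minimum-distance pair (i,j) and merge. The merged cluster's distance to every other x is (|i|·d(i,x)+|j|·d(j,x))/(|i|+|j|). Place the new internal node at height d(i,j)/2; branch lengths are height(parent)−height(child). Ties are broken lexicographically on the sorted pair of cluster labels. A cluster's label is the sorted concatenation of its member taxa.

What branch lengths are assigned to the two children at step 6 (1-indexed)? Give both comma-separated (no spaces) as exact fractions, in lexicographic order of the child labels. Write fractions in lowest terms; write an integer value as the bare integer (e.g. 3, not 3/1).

step 1: merge (A,S) at d=2; branch lengths A→1, S→1; new cluster AS
  updated: d(AS,B)=19, d(AS,F)=29, d(AS,L)=45/2, d(AS,T)=67/2, d(AS,V)=27/2, d(AS,W)=51/2
step 2: merge (B,V) at d=3; branch lengths B→3/2, V→3/2; new cluster BV
  updated: d(AS,BV)=65/4, d(BV,F)=26, d(BV,L)=37/2, d(BV,T)=16, d(BV,W)=45/2
step 3: merge (F,W) at d=6; branch lengths F→3, W→3; new cluster FW
  updated: d(AS,FW)=109/4, d(BV,FW)=97/4, d(FW,L)=37/2, d(FW,T)=57/2
step 4: merge (BV,T) at d=16; branch lengths BV→13/2, T→8; new cluster BTV
  updated: d(AS,BTV)=22, d(BTV,FW)=77/3, d(BTV,L)=58/3
step 5: merge (FW,L) at d=37/2; branch lengths FW→25/4, L→37/4; new cluster FLW
  updated: d(AS,FLW)=77/3, d(BTV,FLW)=212/9
step 6: merge (AS,BTV) at d=22; branch lengths AS→10, BTV→3; new cluster ABSTV
  updated: d(ABSTV,FLW)=122/5
step 7: merge (ABSTV,FLW) at d=122/5; branch lengths ABSTV→6/5, FLW→59/20; new cluster ABFLSTVW
final tree: (((A:1,S:1):10,((B:3/2,V:3/2):13/2,T:8):3):6/5,((F:3,W:3):25/4,L:37/4):59/20)
total length: 1163/20

10,3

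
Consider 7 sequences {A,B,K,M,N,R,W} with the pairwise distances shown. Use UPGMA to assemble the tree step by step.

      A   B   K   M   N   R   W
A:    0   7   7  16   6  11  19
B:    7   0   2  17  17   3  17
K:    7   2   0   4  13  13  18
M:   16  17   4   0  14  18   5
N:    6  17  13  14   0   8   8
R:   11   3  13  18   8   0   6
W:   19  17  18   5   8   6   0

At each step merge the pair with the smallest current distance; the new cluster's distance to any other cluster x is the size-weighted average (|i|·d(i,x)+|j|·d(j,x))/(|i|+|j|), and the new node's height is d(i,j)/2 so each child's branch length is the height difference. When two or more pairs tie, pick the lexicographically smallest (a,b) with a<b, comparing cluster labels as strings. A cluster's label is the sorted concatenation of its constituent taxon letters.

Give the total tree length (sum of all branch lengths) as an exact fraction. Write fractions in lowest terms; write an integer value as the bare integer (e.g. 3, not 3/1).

step 1: merge (B,K) at d=2; branch lengths B→1, K→1; new cluster BK
  updated: d(A,BK)=7, d(BK,M)=21/2, d(BK,N)=15, d(BK,R)=8, d(BK,W)=35/2
step 2: merge (M,W) at d=5; branch lengths M→5/2, W→5/2; new cluster MW
  updated: d(A,MW)=35/2, d(BK,MW)=14, d(MW,N)=11, d(MW,R)=12
step 3: merge (A,N) at d=6; branch lengths A→3, N→3; new cluster AN
  updated: d(AN,BK)=11, d(AN,MW)=57/4, d(AN,R)=19/2
step 4: merge (BK,R) at d=8; branch lengths BK→3, R→4; new cluster BKR
  updated: d(AN,BKR)=21/2, d(BKR,MW)=40/3
step 5: merge (AN,BKR) at d=21/2; branch lengths AN→9/4, BKR→5/4; new cluster ABKNR
  updated: d(ABKNR,MW)=137/10
step 6: merge (ABKNR,MW) at d=137/10; branch lengths ABKNR→8/5, MW→87/20; new cluster ABKMNRW
final tree: (((A:3,N:3):9/4,((B:1,K:1):3,R:4):5/4):8/5,(M:5/2,W:5/2):87/20)
total length: 589/20

589/20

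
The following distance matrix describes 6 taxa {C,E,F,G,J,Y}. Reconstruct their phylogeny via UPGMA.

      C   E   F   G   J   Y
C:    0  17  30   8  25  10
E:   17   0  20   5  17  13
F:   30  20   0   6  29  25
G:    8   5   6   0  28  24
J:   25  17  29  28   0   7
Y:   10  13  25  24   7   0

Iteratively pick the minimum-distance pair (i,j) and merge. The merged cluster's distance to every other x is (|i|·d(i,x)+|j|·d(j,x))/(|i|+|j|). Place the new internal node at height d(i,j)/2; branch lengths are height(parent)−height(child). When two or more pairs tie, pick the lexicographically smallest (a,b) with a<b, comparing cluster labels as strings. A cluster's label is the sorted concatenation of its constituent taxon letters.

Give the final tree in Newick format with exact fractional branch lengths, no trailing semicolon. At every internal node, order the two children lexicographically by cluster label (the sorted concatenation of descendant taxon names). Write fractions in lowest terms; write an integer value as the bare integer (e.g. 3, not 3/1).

(((C:25/4,(E:5/2,G:5/2):15/4):37/12,F:28/3):65/48,(J:7/2,Y:7/2):115/16)

step 1: merge (E,G) at d=5; branch lengths E→5/2, G→5/2; new cluster EG
  updated: d(C,EG)=25/2, d(EG,F)=13, d(EG,J)=45/2, d(EG,Y)=37/2
step 2: merge (J,Y) at d=7; branch lengths J→7/2, Y→7/2; new cluster JY
  updated: d(C,JY)=35/2, d(EG,JY)=41/2, d(F,JY)=27
step 3: merge (C,EG) at d=25/2; branch lengths C→25/4, EG→15/4; new cluster CEG
  updated: d(CEG,F)=56/3, d(CEG,JY)=39/2
step 4: merge (CEG,F) at d=56/3; branch lengths CEG→37/12, F→28/3; new cluster CEFG
  updated: d(CEFG,JY)=171/8
step 5: merge (CEFG,JY) at d=171/8; branch lengths CEFG→65/48, JY→115/16; new cluster CEFGJY
final tree: (((C:25/4,(E:5/2,G:5/2):15/4):37/12,F:28/3):65/48,(J:7/2,Y:7/2):115/16)
total length: 1031/24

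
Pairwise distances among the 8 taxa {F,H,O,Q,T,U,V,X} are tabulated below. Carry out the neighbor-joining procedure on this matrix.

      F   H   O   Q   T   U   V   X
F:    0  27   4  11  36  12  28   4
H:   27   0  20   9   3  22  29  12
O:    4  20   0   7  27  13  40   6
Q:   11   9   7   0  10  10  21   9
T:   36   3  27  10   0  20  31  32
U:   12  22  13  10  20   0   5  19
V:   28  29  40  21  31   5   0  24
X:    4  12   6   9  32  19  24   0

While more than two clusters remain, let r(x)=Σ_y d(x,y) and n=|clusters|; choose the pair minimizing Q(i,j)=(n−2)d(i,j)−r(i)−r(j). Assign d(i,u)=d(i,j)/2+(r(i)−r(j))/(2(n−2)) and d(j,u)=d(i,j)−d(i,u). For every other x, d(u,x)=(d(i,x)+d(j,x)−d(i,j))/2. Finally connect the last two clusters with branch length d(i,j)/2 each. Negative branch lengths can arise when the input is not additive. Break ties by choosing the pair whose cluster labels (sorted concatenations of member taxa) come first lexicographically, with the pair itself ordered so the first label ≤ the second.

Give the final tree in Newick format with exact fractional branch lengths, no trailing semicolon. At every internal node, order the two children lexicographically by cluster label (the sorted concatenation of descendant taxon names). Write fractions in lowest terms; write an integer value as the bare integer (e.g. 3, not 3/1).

(((F:23/16,O:41/16):13/8,(((H:-19/12,T:55/12):43/4,Q:-11/4):17/6,(U:-43/10,V:93/10):125/12):55/8):11/16,X:11/16)

1. join H+T (d=3, Q=-263) ⇒ HT; edges |H|=-19/12, |T|=55/12
  updated: d(F,HT)=30, d(HT,O)=22, d(HT,Q)=8, d(HT,U)=39/2, d(HT,V)=57/2, d(HT,X)=41/2
2. join U+V (d=5, Q=-200) ⇒ UV; edges |U|=-43/10, |V|=93/10
  updated: d(F,UV)=35/2, d(HT,UV)=43/2, d(O,UV)=24, d(Q,UV)=13, d(UV,X)=19
3. join HT+Q (d=8, Q=-118) ⇒ HQT; edges |HT|=43/4, |Q|=-11/4
  updated: d(F,HQT)=33/2, d(HQT,O)=21/2, d(HQT,UV)=53/4, d(HQT,X)=43/4
4. join HQT+UV (d=53/4, Q=-85) ⇒ HQTUV; edges |HQT|=17/6, |UV|=125/12
  updated: d(F,HQTUV)=83/8, d(HQTUV,O)=85/8, d(HQTUV,X)=33/4
5. join F+O (d=4, Q=-31) ⇒ FO; edges |F|=23/16, |O|=41/16
  updated: d(FO,HQTUV)=17/2, d(FO,X)=3
6. join FO+HQTUV (d=17/2, Q=-79/4) ⇒ FHOQTUV; edges |FO|=13/8, |HQTUV|=55/8
  updated: d(FHOQTUV,X)=11/8
7. join FHOQTUV+X (d=11/8) ⇒ FHOQTUVX; edges |FHOQTUV|=11/16, |X|=11/16
final tree: (((F:23/16,O:41/16):13/8,(((H:-19/12,T:55/12):43/4,Q:-11/4):17/6,(U:-43/10,V:93/10):125/12):55/8):11/16,X:11/16)
total length: 345/8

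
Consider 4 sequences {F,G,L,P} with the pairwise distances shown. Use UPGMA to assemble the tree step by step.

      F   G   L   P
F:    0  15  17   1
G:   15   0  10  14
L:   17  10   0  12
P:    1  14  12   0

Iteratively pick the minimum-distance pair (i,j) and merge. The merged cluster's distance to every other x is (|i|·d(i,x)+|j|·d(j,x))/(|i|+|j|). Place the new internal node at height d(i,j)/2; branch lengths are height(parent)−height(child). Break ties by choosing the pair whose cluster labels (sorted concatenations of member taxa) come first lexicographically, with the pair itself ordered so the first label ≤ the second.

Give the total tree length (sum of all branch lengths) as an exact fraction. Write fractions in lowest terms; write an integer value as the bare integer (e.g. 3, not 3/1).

20

step 1: merge (F,P) at d=1; branch lengths F→1/2, P→1/2; new cluster FP
  updated: d(FP,G)=29/2, d(FP,L)=29/2
step 2: merge (G,L) at d=10; branch lengths G→5, L→5; new cluster GL
  updated: d(FP,GL)=29/2
step 3: merge (FP,GL) at d=29/2; branch lengths FP→27/4, GL→9/4; new cluster FGLP
final tree: ((F:1/2,P:1/2):27/4,(G:5,L:5):9/4)
total length: 20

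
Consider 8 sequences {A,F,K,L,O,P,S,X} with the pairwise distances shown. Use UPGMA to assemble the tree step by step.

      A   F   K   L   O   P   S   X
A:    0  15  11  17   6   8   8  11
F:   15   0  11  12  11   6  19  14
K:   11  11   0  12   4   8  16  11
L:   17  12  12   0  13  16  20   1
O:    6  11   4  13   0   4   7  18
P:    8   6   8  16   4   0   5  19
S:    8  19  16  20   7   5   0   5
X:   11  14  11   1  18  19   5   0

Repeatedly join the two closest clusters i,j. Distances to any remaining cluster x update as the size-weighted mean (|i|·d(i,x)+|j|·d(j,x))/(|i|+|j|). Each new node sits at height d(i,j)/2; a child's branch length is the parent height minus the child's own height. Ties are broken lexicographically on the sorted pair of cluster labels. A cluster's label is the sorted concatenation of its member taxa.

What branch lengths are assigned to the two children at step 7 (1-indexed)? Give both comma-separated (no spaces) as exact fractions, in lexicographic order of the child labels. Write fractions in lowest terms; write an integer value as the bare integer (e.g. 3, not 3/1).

1. join L+X (d=1) ⇒ LX; edges |L|=1/2, |X|=1/2
  updated: d(A,LX)=14, d(F,LX)=13, d(K,LX)=23/2, d(LX,O)=31/2, d(LX,P)=35/2, d(LX,S)=25/2
2. join K+O (d=4) ⇒ KO; edges |K|=2, |O|=2
  updated: d(A,KO)=17/2, d(F,KO)=11, d(KO,LX)=27/2, d(KO,P)=6, d(KO,S)=23/2
3. join P+S (d=5) ⇒ PS; edges |P|=5/2, |S|=5/2
  updated: d(A,PS)=8, d(F,PS)=25/2, d(KO,PS)=35/4, d(LX,PS)=15
4. join A+PS (d=8) ⇒ APS; edges |A|=4, |PS|=3/2
  updated: d(APS,F)=40/3, d(APS,KO)=26/3, d(APS,LX)=44/3
5. join APS+KO (d=26/3) ⇒ AKOPS; edges |APS|=1/3, |KO|=7/3
  updated: d(AKOPS,F)=62/5, d(AKOPS,LX)=71/5
6. join AKOPS+F (d=62/5) ⇒ AFKOPS; edges |AKOPS|=28/15, |F|=31/5
  updated: d(AFKOPS,LX)=14
7. join AFKOPS+LX (d=14) ⇒ AFKLOPSX; edges |AFKOPS|=4/5, |LX|=13/2
final tree: ((((A:4,(P:5/2,S:5/2):3/2):1/3,(K:2,O:2):7/3):28/15,F:31/5):4/5,(L:1/2,X:1/2):13/2)
total length: 503/15

4/5,13/2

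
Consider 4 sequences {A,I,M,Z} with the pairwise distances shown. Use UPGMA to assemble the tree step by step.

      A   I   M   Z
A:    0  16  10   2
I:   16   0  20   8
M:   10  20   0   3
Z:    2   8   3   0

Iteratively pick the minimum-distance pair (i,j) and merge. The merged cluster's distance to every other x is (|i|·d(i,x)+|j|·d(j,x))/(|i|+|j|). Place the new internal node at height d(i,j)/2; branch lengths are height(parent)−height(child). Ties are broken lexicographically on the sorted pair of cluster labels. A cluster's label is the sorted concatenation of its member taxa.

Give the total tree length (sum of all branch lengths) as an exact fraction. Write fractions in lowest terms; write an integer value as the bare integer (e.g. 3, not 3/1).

step 1: merge (A,Z) at d=2; branch lengths A→1, Z→1; new cluster AZ
  updated: d(AZ,I)=12, d(AZ,M)=13/2
step 2: merge (AZ,M) at d=13/2; branch lengths AZ→9/4, M→13/4; new cluster AMZ
  updated: d(AMZ,I)=44/3
step 3: merge (AMZ,I) at d=44/3; branch lengths AMZ→49/12, I→22/3; new cluster AIMZ
final tree: (((A:1,Z:1):9/4,M:13/4):49/12,I:22/3)
total length: 227/12

227/12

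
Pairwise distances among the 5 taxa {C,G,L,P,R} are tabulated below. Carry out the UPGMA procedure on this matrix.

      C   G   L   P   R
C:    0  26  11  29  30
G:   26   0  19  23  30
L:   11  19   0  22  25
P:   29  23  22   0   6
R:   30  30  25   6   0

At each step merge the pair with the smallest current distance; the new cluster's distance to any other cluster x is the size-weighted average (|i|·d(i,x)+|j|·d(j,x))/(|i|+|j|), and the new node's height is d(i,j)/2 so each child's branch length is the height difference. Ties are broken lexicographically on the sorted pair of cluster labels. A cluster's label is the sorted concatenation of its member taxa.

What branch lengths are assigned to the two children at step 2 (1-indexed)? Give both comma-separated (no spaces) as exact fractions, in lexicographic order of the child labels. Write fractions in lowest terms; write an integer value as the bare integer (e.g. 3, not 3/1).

1. join P+R (d=6) ⇒ PR; edges |P|=3, |R|=3
  updated: d(C,PR)=59/2, d(G,PR)=53/2, d(L,PR)=47/2
2. join C+L (d=11) ⇒ CL; edges |C|=11/2, |L|=11/2
  updated: d(CL,G)=45/2, d(CL,PR)=53/2
3. join CL+G (d=45/2) ⇒ CGL; edges |CL|=23/4, |G|=45/4
  updated: d(CGL,PR)=53/2
4. join CGL+PR (d=53/2) ⇒ CGLPR; edges |CGL|=2, |PR|=41/4
final tree: (((C:11/2,L:11/2):23/4,G:45/4):2,(P:3,R:3):41/4)
total length: 185/4

11/2,11/2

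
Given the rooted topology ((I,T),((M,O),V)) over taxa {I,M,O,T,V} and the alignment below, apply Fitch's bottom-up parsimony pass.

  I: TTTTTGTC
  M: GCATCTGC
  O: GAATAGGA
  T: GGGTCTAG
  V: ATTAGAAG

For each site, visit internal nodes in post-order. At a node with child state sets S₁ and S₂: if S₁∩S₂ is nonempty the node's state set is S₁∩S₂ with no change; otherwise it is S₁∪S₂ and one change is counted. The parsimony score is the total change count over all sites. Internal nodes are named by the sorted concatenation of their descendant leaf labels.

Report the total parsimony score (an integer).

[col 0] IT: children I:{T}, T:{G} ∪→ {G,T}; cost 1
[col 0] MO: children M:{G}, O:{G} ∩→ {G}; cost 0
[col 0] MOV: children MO:{G}, V:{A} ∪→ {A,G}; cost 1
[col 0] IMOTV: children IT:{G,T}, MOV:{A,G} ∩→ {G}; cost 0
[col 1] IT: children I:{T}, T:{G} ∪→ {G,T}; cost 1
[col 1] MO: children M:{C}, O:{A} ∪→ {A,C}; cost 1
[col 1] MOV: children MO:{A,C}, V:{T} ∪→ {A,C,T}; cost 1
[col 1] IMOTV: children IT:{G,T}, MOV:{A,C,T} ∩→ {T}; cost 0
[col 2] IT: children I:{T}, T:{G} ∪→ {G,T}; cost 1
[col 2] MO: children M:{A}, O:{A} ∩→ {A}; cost 0
[col 2] MOV: children MO:{A}, V:{T} ∪→ {A,T}; cost 1
[col 2] IMOTV: children IT:{G,T}, MOV:{A,T} ∩→ {T}; cost 0
[col 3] IT: children I:{T}, T:{T} ∩→ {T}; cost 0
[col 3] MO: children M:{T}, O:{T} ∩→ {T}; cost 0
[col 3] MOV: children MO:{T}, V:{A} ∪→ {A,T}; cost 1
[col 3] IMOTV: children IT:{T}, MOV:{A,T} ∩→ {T}; cost 0
[col 4] IT: children I:{T}, T:{C} ∪→ {C,T}; cost 1
[col 4] MO: children M:{C}, O:{A} ∪→ {A,C}; cost 1
[col 4] MOV: children MO:{A,C}, V:{G} ∪→ {A,C,G}; cost 1
[col 4] IMOTV: children IT:{C,T}, MOV:{A,C,G} ∩→ {C}; cost 0
[col 5] IT: children I:{G}, T:{T} ∪→ {G,T}; cost 1
[col 5] MO: children M:{T}, O:{G} ∪→ {G,T}; cost 1
[col 5] MOV: children MO:{G,T}, V:{A} ∪→ {A,G,T}; cost 1
[col 5] IMOTV: children IT:{G,T}, MOV:{A,G,T} ∩→ {G,T}; cost 0
[col 6] IT: children I:{T}, T:{A} ∪→ {A,T}; cost 1
[col 6] MO: children M:{G}, O:{G} ∩→ {G}; cost 0
[col 6] MOV: children MO:{G}, V:{A} ∪→ {A,G}; cost 1
[col 6] IMOTV: children IT:{A,T}, MOV:{A,G} ∩→ {A}; cost 0
[col 7] IT: children I:{C}, T:{G} ∪→ {C,G}; cost 1
[col 7] MO: children M:{C}, O:{A} ∪→ {A,C}; cost 1
[col 7] MOV: children MO:{A,C}, V:{G} ∪→ {A,C,G}; cost 1
[col 7] IMOTV: children IT:{C,G}, MOV:{A,C,G} ∩→ {C,G}; cost 0
per-site changes: [2, 3, 2, 1, 3, 3, 2, 3]; total = 19

19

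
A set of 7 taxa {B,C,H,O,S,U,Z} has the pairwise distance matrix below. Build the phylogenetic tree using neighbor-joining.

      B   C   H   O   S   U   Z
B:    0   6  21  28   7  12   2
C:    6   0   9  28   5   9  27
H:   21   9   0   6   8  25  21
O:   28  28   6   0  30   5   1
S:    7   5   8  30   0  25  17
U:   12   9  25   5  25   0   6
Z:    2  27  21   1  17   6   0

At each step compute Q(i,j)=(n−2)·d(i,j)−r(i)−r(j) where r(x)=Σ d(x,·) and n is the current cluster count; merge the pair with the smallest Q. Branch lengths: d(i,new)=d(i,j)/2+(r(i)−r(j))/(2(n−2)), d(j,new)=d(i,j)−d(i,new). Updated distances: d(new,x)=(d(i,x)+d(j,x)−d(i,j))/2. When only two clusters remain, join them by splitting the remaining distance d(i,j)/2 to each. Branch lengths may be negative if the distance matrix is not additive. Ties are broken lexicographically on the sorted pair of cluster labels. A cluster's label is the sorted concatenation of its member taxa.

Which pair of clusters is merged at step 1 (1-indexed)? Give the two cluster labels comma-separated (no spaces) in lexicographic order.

O,Z

step 1: merge (O,Z) at d=1, Q=-167; branch lengths O→29/10, Z→-19/10; new cluster OZ
  updated: d(B,OZ)=29/2, d(C,OZ)=27, d(H,OZ)=13, d(OZ,S)=23, d(OZ,U)=5
step 2: merge (OZ,U) at d=5, Q=-277/2; branch lengths OZ→53/16, U→27/16; new cluster OUZ
  updated: d(B,OUZ)=43/4, d(C,OUZ)=31/2, d(H,OUZ)=33/2, d(OUZ,S)=43/2
step 3: merge (B,OUZ) at d=43/4, Q=-307/4; branch lengths B→17/8, OUZ→69/8; new cluster BOUZ
  updated: d(BOUZ,C)=43/8, d(BOUZ,H)=107/8, d(BOUZ,S)=71/8
step 4: merge (BOUZ,C) at d=43/8, Q=-145/4; branch lengths BOUZ→19/4, C→5/8; new cluster BCOUZ
  updated: d(BCOUZ,H)=17/2, d(BCOUZ,S)=17/4
step 5: merge (BCOUZ,H) at d=17/2, Q=-83/4; branch lengths BCOUZ→19/8, H→49/8; new cluster BCHOUZ
  updated: d(BCHOUZ,S)=15/8
step 6: merge (BCHOUZ,S) at d=15/8; branch lengths BCHOUZ→15/16, S→15/16; new cluster BCHOSUZ
final tree: ((((B:17/8,((O:29/10,Z:-19/10):53/16,U:27/16):69/8):19/4,C:5/8):19/8,H:49/8):15/16,S:15/16)
total length: 65/2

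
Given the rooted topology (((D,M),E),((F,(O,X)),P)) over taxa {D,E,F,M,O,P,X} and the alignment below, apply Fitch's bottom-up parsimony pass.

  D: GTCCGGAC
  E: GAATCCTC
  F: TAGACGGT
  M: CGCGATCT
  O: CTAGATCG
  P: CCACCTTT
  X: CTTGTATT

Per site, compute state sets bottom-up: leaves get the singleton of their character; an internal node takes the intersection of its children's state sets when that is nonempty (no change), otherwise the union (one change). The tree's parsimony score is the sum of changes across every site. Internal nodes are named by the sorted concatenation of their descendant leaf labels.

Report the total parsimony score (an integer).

DM@0: {G} ∪ {C} = {C,G} (union, +1)
DEM@0: {C,G} ∩ {G} = {G} (intersection, +0)
OX@0: {C} ∩ {C} = {C} (intersection, +0)
FOX@0: {T} ∪ {C} = {C,T} (union, +1)
FOPX@0: {C,T} ∩ {C} = {C} (intersection, +0)
DEFMOPX@0: {G} ∪ {C} = {C,G} (union, +1)
DM@1: {T} ∪ {G} = {G,T} (union, +1)
DEM@1: {G,T} ∪ {A} = {A,G,T} (union, +1)
OX@1: {T} ∩ {T} = {T} (intersection, +0)
FOX@1: {A} ∪ {T} = {A,T} (union, +1)
FOPX@1: {A,T} ∪ {C} = {A,C,T} (union, +1)
DEFMOPX@1: {A,G,T} ∩ {A,C,T} = {A,T} (intersection, +0)
DM@2: {C} ∩ {C} = {C} (intersection, +0)
DEM@2: {C} ∪ {A} = {A,C} (union, +1)
OX@2: {A} ∪ {T} = {A,T} (union, +1)
FOX@2: {G} ∪ {A,T} = {A,G,T} (union, +1)
FOPX@2: {A,G,T} ∩ {A} = {A} (intersection, +0)
DEFMOPX@2: {A,C} ∩ {A} = {A} (intersection, +0)
DM@3: {C} ∪ {G} = {C,G} (union, +1)
DEM@3: {C,G} ∪ {T} = {C,G,T} (union, +1)
OX@3: {G} ∩ {G} = {G} (intersection, +0)
FOX@3: {A} ∪ {G} = {A,G} (union, +1)
FOPX@3: {A,G} ∪ {C} = {A,C,G} (union, +1)
DEFMOPX@3: {C,G,T} ∩ {A,C,G} = {C,G} (intersection, +0)
DM@4: {G} ∪ {A} = {A,G} (union, +1)
DEM@4: {A,G} ∪ {C} = {A,C,G} (union, +1)
OX@4: {A} ∪ {T} = {A,T} (union, +1)
FOX@4: {C} ∪ {A,T} = {A,C,T} (union, +1)
FOPX@4: {A,C,T} ∩ {C} = {C} (intersection, +0)
DEFMOPX@4: {A,C,G} ∩ {C} = {C} (intersection, +0)
DM@5: {G} ∪ {T} = {G,T} (union, +1)
DEM@5: {G,T} ∪ {C} = {C,G,T} (union, +1)
OX@5: {T} ∪ {A} = {A,T} (union, +1)
FOX@5: {G} ∪ {A,T} = {A,G,T} (union, +1)
FOPX@5: {A,G,T} ∩ {T} = {T} (intersection, +0)
DEFMOPX@5: {C,G,T} ∩ {T} = {T} (intersection, +0)
DM@6: {A} ∪ {C} = {A,C} (union, +1)
DEM@6: {A,C} ∪ {T} = {A,C,T} (union, +1)
OX@6: {C} ∪ {T} = {C,T} (union, +1)
FOX@6: {G} ∪ {C,T} = {C,G,T} (union, +1)
FOPX@6: {C,G,T} ∩ {T} = {T} (intersection, +0)
DEFMOPX@6: {A,C,T} ∩ {T} = {T} (intersection, +0)
DM@7: {C} ∪ {T} = {C,T} (union, +1)
DEM@7: {C,T} ∩ {C} = {C} (intersection, +0)
OX@7: {G} ∪ {T} = {G,T} (union, +1)
FOX@7: {T} ∩ {G,T} = {T} (intersection, +0)
FOPX@7: {T} ∩ {T} = {T} (intersection, +0)
DEFMOPX@7: {C} ∪ {T} = {C,T} (union, +1)
per-site changes: [3, 4, 3, 4, 4, 4, 4, 3]; total = 29

29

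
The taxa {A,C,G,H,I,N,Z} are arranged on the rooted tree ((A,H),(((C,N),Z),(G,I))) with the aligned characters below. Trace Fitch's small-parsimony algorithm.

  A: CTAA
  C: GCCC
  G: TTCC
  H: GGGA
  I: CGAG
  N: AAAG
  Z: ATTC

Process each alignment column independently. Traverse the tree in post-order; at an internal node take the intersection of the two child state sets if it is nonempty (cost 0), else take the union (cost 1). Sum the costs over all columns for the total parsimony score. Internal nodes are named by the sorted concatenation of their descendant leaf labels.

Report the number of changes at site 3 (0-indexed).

AH@0: {C} ∪ {G} = {C,G} (union, +1)
CN@0: {G} ∪ {A} = {A,G} (union, +1)
CNZ@0: {A,G} ∩ {A} = {A} (intersection, +0)
GI@0: {T} ∪ {C} = {C,T} (union, +1)
CGINZ@0: {A} ∪ {C,T} = {A,C,T} (union, +1)
ACGHINZ@0: {C,G} ∩ {A,C,T} = {C} (intersection, +0)
AH@1: {T} ∪ {G} = {G,T} (union, +1)
CN@1: {C} ∪ {A} = {A,C} (union, +1)
CNZ@1: {A,C} ∪ {T} = {A,C,T} (union, +1)
GI@1: {T} ∪ {G} = {G,T} (union, +1)
CGINZ@1: {A,C,T} ∩ {G,T} = {T} (intersection, +0)
ACGHINZ@1: {G,T} ∩ {T} = {T} (intersection, +0)
AH@2: {A} ∪ {G} = {A,G} (union, +1)
CN@2: {C} ∪ {A} = {A,C} (union, +1)
CNZ@2: {A,C} ∪ {T} = {A,C,T} (union, +1)
GI@2: {C} ∪ {A} = {A,C} (union, +1)
CGINZ@2: {A,C,T} ∩ {A,C} = {A,C} (intersection, +0)
ACGHINZ@2: {A,G} ∩ {A,C} = {A} (intersection, +0)
AH@3: {A} ∩ {A} = {A} (intersection, +0)
CN@3: {C} ∪ {G} = {C,G} (union, +1)
CNZ@3: {C,G} ∩ {C} = {C} (intersection, +0)
GI@3: {C} ∪ {G} = {C,G} (union, +1)
CGINZ@3: {C} ∩ {C,G} = {C} (intersection, +0)
ACGHINZ@3: {A} ∪ {C} = {A,C} (union, +1)
per-site changes: [4, 4, 4, 3]; total = 15

3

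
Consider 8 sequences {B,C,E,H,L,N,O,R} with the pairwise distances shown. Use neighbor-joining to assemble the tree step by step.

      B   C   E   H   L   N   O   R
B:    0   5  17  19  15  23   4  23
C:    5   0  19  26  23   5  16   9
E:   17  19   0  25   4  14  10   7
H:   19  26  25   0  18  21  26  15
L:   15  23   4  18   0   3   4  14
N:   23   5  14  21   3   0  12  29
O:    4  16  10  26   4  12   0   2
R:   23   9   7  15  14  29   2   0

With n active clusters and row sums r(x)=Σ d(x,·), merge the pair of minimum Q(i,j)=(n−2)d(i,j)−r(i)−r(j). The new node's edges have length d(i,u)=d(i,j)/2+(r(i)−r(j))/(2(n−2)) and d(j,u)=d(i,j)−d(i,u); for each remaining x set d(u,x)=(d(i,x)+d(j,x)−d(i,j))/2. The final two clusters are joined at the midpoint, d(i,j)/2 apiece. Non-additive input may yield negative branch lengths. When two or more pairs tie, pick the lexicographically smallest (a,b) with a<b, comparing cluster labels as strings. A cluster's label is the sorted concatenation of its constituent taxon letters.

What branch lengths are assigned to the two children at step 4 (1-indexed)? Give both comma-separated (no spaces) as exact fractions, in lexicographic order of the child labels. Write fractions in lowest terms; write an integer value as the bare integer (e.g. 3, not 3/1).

13/4,3/4

step 1: merge (C,N) at d=5, Q=-180; branch lengths C→13/6, N→17/6; new cluster CN
  updated: d(B,CN)=23/2, d(CN,E)=14, d(CN,H)=21, d(CN,L)=21/2, d(CN,O)=23/2, d(CN,R)=33/2
step 2: merge (B,O) at d=4, Q=-127; branch lengths B→26/5, O→-6/5; new cluster BO
  updated: d(BO,CN)=19/2, d(BO,E)=23/2, d(BO,H)=41/2, d(BO,L)=15/2, d(BO,R)=21/2
step 3: merge (H,R) at d=15, Q=-205/2; branch lengths H→193/16, R→47/16; new cluster HR
  updated: d(BO,HR)=8, d(CN,HR)=45/4, d(E,HR)=17/2, d(HR,L)=17/2
step 4: merge (E,L) at d=4, Q=-113/2; branch lengths E→13/4, L→3/4; new cluster EL
  updated: d(BO,EL)=15/2, d(CN,EL)=41/4, d(EL,HR)=13/2
step 5: merge (BO,CN) at d=19/2, Q=-37; branch lengths BO→13/4, CN→25/4; new cluster BCNO
  updated: d(BCNO,EL)=33/8, d(BCNO,HR)=39/8
step 6: merge (BCNO,EL) at d=33/8, Q=-31/2; branch lengths BCNO→5/4, EL→23/8; new cluster BCELNO
  updated: d(BCELNO,HR)=29/8
step 7: merge (BCELNO,HR) at d=29/8; branch lengths BCELNO→29/16, HR→29/16; new cluster BCEHLNOR
final tree: ((((B:26/5,O:-6/5):13/4,(C:13/6,N:17/6):25/4):5/4,(E:13/4,L:3/4):23/8):29/16,(H:193/16,R:47/16):29/16)
total length: 181/4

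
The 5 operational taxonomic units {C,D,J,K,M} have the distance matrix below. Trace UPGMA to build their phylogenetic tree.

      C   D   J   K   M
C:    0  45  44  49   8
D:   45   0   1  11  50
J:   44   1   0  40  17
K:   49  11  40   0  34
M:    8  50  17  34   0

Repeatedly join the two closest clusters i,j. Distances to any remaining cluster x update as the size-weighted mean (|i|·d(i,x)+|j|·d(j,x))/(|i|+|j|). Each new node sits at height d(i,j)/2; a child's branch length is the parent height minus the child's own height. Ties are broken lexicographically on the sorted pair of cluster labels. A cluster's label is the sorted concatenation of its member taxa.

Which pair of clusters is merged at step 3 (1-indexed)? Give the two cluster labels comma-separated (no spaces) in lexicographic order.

DJ,K

iteration 1: select D,J (d=1); attach at lengths (1/2, 1/2); label the merged cluster DJ
  updated: d(C,DJ)=89/2, d(DJ,K)=51/2, d(DJ,M)=67/2
iteration 2: select C,M (d=8); attach at lengths (4, 4); label the merged cluster CM
  updated: d(CM,DJ)=39, d(CM,K)=83/2
iteration 3: select DJ,K (d=51/2); attach at lengths (49/4, 51/4); label the merged cluster DJK
  updated: d(CM,DJK)=239/6
iteration 4: select CM,DJK (d=239/6); attach at lengths (191/12, 43/6); label the merged cluster CDJKM
final tree: ((C:4,M:4):191/12,((D:1/2,J:1/2):49/4,K:51/4):43/6)
total length: 685/12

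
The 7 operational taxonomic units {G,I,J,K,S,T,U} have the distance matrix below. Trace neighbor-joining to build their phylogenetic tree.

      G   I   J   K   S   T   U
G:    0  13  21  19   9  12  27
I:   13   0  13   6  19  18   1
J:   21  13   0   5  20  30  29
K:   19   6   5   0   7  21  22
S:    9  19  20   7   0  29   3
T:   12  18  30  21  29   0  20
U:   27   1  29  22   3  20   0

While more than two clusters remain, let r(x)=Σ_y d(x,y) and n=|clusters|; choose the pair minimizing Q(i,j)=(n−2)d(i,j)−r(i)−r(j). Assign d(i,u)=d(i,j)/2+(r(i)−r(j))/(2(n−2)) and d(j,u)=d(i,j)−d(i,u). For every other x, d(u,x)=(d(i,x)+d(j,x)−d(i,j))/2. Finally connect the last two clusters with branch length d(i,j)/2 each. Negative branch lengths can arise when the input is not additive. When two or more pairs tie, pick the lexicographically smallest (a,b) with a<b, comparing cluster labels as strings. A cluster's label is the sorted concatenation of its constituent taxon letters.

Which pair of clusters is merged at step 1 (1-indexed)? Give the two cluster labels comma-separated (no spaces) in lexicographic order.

iteration 1: select S,U (d=3, Q=-174); attach at lengths (0, 3); label the merged cluster SU
  updated: d(G,SU)=33/2, d(I,SU)=17/2, d(J,SU)=23, d(K,SU)=13, d(SU,T)=23
iteration 2: select G,T (d=12, Q=-275/2); attach at lengths (51/16, 141/16); label the merged cluster GT
  updated: d(GT,I)=19/2, d(GT,J)=39/2, d(GT,K)=14, d(GT,SU)=55/4
iteration 3: select J,K (d=5, Q=-167/2); attach at lengths (25/4, -5/4); label the merged cluster JK
  updated: d(GT,JK)=57/4, d(I,JK)=7, d(JK,SU)=31/2
iteration 4: select GT,SU (d=55/4, Q=-191/4); attach at lengths (109/16, 111/16); label the merged cluster GSTU
  updated: d(GSTU,I)=17/8, d(GSTU,JK)=8
iteration 5: select GSTU,I (d=17/8, Q=-137/8); attach at lengths (25/16, 9/16); label the merged cluster GISTU
  updated: d(GISTU,JK)=103/16
iteration 6: select GISTU,JK (d=103/16); attach at lengths (103/32, 103/32); label the merged cluster GIJKSTU
final tree: ((((G:51/16,T:141/16):109/16,(S:0,U:3):111/16):25/16,I:9/16):103/32,(J:25/4,K:-5/4):103/32)
total length: 677/16

S,U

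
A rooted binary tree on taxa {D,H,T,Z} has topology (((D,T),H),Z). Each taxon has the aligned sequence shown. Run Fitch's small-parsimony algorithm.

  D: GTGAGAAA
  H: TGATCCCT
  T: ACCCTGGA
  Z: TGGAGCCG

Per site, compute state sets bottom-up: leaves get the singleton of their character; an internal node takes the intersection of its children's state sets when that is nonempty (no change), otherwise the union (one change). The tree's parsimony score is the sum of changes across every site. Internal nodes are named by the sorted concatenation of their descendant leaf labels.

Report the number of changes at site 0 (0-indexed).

site 0, node DT: D={G} ∪ T={A} → {A,G} (+1)
site 0, node DHT: DT={A,G} ∪ H={T} → {A,G,T} (+1)
site 0, node DHTZ: DHT={A,G,T} ∩ Z={T} → {T} (+0)
site 1, node DT: D={T} ∪ T={C} → {C,T} (+1)
site 1, node DHT: DT={C,T} ∪ H={G} → {C,G,T} (+1)
site 1, node DHTZ: DHT={C,G,T} ∩ Z={G} → {G} (+0)
site 2, node DT: D={G} ∪ T={C} → {C,G} (+1)
site 2, node DHT: DT={C,G} ∪ H={A} → {A,C,G} (+1)
site 2, node DHTZ: DHT={A,C,G} ∩ Z={G} → {G} (+0)
site 3, node DT: D={A} ∪ T={C} → {A,C} (+1)
site 3, node DHT: DT={A,C} ∪ H={T} → {A,C,T} (+1)
site 3, node DHTZ: DHT={A,C,T} ∩ Z={A} → {A} (+0)
site 4, node DT: D={G} ∪ T={T} → {G,T} (+1)
site 4, node DHT: DT={G,T} ∪ H={C} → {C,G,T} (+1)
site 4, node DHTZ: DHT={C,G,T} ∩ Z={G} → {G} (+0)
site 5, node DT: D={A} ∪ T={G} → {A,G} (+1)
site 5, node DHT: DT={A,G} ∪ H={C} → {A,C,G} (+1)
site 5, node DHTZ: DHT={A,C,G} ∩ Z={C} → {C} (+0)
site 6, node DT: D={A} ∪ T={G} → {A,G} (+1)
site 6, node DHT: DT={A,G} ∪ H={C} → {A,C,G} (+1)
site 6, node DHTZ: DHT={A,C,G} ∩ Z={C} → {C} (+0)
site 7, node DT: D={A} ∩ T={A} → {A} (+0)
site 7, node DHT: DT={A} ∪ H={T} → {A,T} (+1)
site 7, node DHTZ: DHT={A,T} ∪ Z={G} → {A,G,T} (+1)
per-site changes: [2, 2, 2, 2, 2, 2, 2, 2]; total = 16

2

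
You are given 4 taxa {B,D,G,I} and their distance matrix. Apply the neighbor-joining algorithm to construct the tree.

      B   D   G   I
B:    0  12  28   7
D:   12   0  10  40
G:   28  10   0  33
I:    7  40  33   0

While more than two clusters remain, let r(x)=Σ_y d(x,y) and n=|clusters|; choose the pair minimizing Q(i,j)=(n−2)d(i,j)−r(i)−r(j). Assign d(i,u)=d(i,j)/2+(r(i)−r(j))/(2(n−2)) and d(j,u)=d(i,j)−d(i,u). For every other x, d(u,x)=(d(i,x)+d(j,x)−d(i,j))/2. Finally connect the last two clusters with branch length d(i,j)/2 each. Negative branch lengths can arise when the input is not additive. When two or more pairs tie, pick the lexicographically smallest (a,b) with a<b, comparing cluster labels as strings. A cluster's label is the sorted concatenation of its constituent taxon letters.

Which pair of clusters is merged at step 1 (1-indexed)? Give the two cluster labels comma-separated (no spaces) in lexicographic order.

B,I

iteration 1: select B,I (d=7, Q=-113); attach at lengths (-19/4, 47/4); label the merged cluster BI
  updated: d(BI,D)=45/2, d(BI,G)=27
iteration 2: select BI,D (d=45/2, Q=-119/2); attach at lengths (79/4, 11/4); label the merged cluster BDI
  updated: d(BDI,G)=29/4
iteration 3: select BDI,G (d=29/4); attach at lengths (29/8, 29/8); label the merged cluster BDGI
final tree: (((B:-19/4,I:47/4):79/4,D:11/4):29/8,G:29/8)
total length: 147/4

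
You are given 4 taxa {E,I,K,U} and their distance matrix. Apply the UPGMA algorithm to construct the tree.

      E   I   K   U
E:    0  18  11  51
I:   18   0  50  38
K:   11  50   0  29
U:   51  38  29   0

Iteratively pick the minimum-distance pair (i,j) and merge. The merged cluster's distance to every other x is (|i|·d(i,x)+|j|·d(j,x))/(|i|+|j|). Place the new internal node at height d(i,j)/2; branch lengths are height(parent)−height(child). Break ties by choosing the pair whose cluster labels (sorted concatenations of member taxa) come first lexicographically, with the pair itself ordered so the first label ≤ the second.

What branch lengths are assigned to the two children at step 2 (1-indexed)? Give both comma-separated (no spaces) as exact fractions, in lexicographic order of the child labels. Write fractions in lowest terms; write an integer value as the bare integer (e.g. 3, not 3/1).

23/2,17

iteration 1: select E,K (d=11); attach at lengths (11/2, 11/2); label the merged cluster EK
  updated: d(EK,I)=34, d(EK,U)=40
iteration 2: select EK,I (d=34); attach at lengths (23/2, 17); label the merged cluster EIK
  updated: d(EIK,U)=118/3
iteration 3: select EIK,U (d=118/3); attach at lengths (8/3, 59/3); label the merged cluster EIKU
final tree: (((E:11/2,K:11/2):23/2,I:17):8/3,U:59/3)
total length: 371/6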